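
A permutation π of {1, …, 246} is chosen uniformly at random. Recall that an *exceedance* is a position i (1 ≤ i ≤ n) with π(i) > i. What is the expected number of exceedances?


Write X = Σ_{i=1}^{246} X_i, where X_i = 1_{π(i) > i}.
For each fixed i, π(i) is uniform over {1, …, 246} (marginal of a uniform permutation), so P[π(i) > i] = (n − i)/n. Summing: Σ_{i=1}^{246} (n − i)/n = (0 + 1 + … + 245)/246 = 246(246 − 1)/(2·246) = (246 − 1)/2.
Hence E[X] = Σ_{i=1}^{246} (246 − i)/246 = 245/2 ≈ 122.500.

E[X] = 245/2 = 122.500.


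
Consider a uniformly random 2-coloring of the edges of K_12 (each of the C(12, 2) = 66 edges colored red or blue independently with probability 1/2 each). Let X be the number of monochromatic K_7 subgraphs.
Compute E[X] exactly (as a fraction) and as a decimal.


Let X = Σ_S X_S over the C(12, 7) = 792 subsets S of size 7, where X_S = 1 if the K_7 on S is monochromatic.
For a fixed S, the K_7 on S has C(7, 2) = 21 edges. P[all 21 edges red] = (1/2)^21, and likewise for blue, so P[monochromatic] = 2·(1/2)^21 = 2^{1 − 21} = 1/1048576.
Summing: E[X] = C(12, 7) · 2^{1 − 21} = 792 · 1/1048576 = 99/131072.
Numerically: E[X] ≈ 0.001.

E[X] = C(12,7)·2^(1−C(7,2)) = 99/131072 ≈ 0.001.


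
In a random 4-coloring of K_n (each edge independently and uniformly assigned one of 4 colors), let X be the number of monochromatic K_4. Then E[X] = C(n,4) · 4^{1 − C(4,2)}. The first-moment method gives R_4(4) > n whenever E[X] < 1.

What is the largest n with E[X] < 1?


We need C(n, 4) · 4^{1 − 6} < 1, i.e. C(n, 4) < 4^{6 − 1} = 1024.
Check values of n near the boundary:
  n = 10: C(10, 4) = 210; 210 < 1024? YES
  n = 11: C(11, 4) = 330; 330 < 1024? YES
  n = 12: C(12, 4) = 495; 495 < 1024? YES
  n = 13: C(13, 4) = 715; 715 < 1024? YES
  n = 14: C(14, 4) = 1001; 1001 < 1024? YES
  n = 15: C(15, 4) = 1365; 1365 < 1024? NO
  n = 16: C(16, 4) = 1820; 1820 < 1024? NO
The largest n with C(n, 4) < 1024 is n = 14 (where E[X] = 1001/1024 ≈ 0.977539). Hence R_4(4) > 14, i.e. R_4(4) ≥ 15.

Largest n = 14; hence R_4(4) > 14.


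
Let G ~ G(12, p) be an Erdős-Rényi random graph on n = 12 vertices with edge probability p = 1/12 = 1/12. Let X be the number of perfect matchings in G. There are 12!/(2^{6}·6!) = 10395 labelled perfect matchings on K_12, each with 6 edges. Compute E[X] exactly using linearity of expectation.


K_12 has 12!/(2^{6}·6!) = 10395 labelled perfect matchings.
For each such perfect matching H, let X_H = 1 if all 6 edges of H are present in G. Then P[X_H = 1] = p^{6} = (1/12)^{6} = 1/2985984.
By linearity: E[X] = Σ_H E[X_H] = 10395 · p^{6} = 10395 · 1/2985984 = 385/110592.
Numerically: E[X] ≈ 0.0034813.

E[X] = 10395 · (1/12)^{6} = 385/110592 ≈ 0.0034813.


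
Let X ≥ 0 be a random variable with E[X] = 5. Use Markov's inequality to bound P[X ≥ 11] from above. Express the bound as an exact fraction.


μ = E[X] = 5, a = 11.
Markov: P[X ≥ 11] ≤ μ/a = (5)/11 = 5/11.
Numerically: ≈ 0.454545.
(Since a = 11 > μ = 5.000000, the bound 5/11 is < 1 and informative.)

P[X ≥ 11] ≤ 5/11 ≈ 0.454545.


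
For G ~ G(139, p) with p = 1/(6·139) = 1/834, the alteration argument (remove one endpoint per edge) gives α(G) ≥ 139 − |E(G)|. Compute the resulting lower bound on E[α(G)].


E[|E(G)|] = C(139, 2)·p = 9591 · (1/834) = 23/2.
E[α(G)] ≥ n − E[|E(G)|] = 139 − 23/2 = 255/2.
Numerically: ≈ 127.5000.
(This is only a lower bound; the true E[α(G)] may be larger.)

E[α(G)] ≥ 255/2 ≈ 127.5000.


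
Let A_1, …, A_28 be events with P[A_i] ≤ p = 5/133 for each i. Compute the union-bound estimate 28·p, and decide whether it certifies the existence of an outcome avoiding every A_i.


Union bound: P[∪_{i=1}^{28} A_i] ≤ Σ_i P[A_i] ≤ 28·p = 28·(5/133) = 20/19.
Numerically: 20/19 ≈ 1.052632.
Is 20/19 < 1? NO.
Since the bound 20/19 is ≥ 1, the union bound is uninformative here; it does NOT by itself certify existence.

28·p = 20/19 ≈ 1.052632; existence NOT certified by the union bound.


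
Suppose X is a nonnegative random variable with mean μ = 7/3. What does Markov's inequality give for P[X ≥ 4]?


μ = E[X] = 7/3, a = 4.
Markov: P[X ≥ 4] ≤ μ/a = (7/3)/4 = 7/12.
Numerically: ≈ 0.58333.
(Since a = 4 > μ = 2.33333, the bound 7/12 is < 1 and informative.)

P[X ≥ 4] ≤ 7/12 ≈ 0.58333.


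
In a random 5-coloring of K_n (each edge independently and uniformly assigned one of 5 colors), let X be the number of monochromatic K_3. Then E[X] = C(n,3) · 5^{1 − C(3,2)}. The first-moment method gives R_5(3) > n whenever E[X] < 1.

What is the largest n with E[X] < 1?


We need C(n, 3) · 5^{1 − 3} < 1, i.e. C(n, 3) < 5^{3 − 1} = 25.
Check values of n near the boundary:
  n = 3: C(3, 3) = 1; 1 < 25? YES
  n = 4: C(4, 3) = 4; 4 < 25? YES
  n = 5: C(5, 3) = 10; 10 < 25? YES
  n = 6: C(6, 3) = 20; 20 < 25? YES
  n = 7: C(7, 3) = 35; 35 < 25? NO
The largest n with C(n, 3) < 25 is n = 6 (where E[X] = 4/5 ≈ 0.80000). Hence R_5(3) > 6, i.e. R_5(3) ≥ 7.

Largest n = 6; hence R_5(3) > 6.


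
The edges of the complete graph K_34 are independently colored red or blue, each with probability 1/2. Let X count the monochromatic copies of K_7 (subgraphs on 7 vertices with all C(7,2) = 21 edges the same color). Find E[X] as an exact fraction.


Let X = Σ_S X_S over the C(34, 7) = 5379616 subsets S of size 7, where X_S = 1 if the K_7 on S is monochromatic.
For a fixed S, the K_7 on S has C(7, 2) = 21 edges. P[all 21 edges red] = (1/2)^21, and likewise for blue, so P[monochromatic] = 2·(1/2)^21 = 2^{1 − 21} = 1/1048576.
Summing: E[X] = C(34, 7) · 2^{1 − 21} = 5379616 · 1/1048576 = 168113/32768.
Numerically: E[X] ≈ 5.1304.

E[X] = C(34,7)·2^(1−C(7,2)) = 168113/32768 ≈ 5.1304.


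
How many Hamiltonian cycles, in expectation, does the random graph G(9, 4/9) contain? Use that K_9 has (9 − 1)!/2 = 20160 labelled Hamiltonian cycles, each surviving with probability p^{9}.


K_9 has (9 − 1)!/2 = 20160 labelled Hamiltonian cycles.
For each such Hamiltonian cycle H, let X_H = 1 if all 9 edges of H are present in G. Then P[X_H = 1] = p^{9} = (4/9)^{9} = 262144/387420489.
By linearity of expectation: E[X] = Σ_H E[X_H] = 20160 · p^{9} = 20160 · 262144/387420489 = 587202560/43046721.
Numerically: E[X] ≈ 13.6.

E[X] = 20160 · (4/9)^{9} = 587202560/43046721 ≈ 13.6.


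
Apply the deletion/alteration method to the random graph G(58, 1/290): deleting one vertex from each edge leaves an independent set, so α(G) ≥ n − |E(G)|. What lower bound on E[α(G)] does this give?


E[|E(G)|] = C(58, 2)·p = 1653 · (1/290) = 57/10.
E[α(G)] ≥ n − E[|E(G)|] = 58 − 57/10 = 523/10.
Numerically: ≈ 52.30000.
(This is only a lower bound; the true E[α(G)] may be larger.)

E[α(G)] ≥ 523/10 ≈ 52.30000.


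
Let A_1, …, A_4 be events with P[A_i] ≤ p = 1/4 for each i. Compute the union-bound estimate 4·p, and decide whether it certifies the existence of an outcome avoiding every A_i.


Union bound: P[∪_{i=1}^{4} A_i] ≤ Σ_i P[A_i] ≤ 4·p = 4·(1/4) = 1.
Numerically: 1 ≈ 1.000000.
Is 1 < 1? NO.
Since the bound 1 is ≥ 1, the union bound is uninformative here; it does NOT by itself certify existence.

4·p = 1 ≈ 1.000000; existence NOT certified by the union bound.


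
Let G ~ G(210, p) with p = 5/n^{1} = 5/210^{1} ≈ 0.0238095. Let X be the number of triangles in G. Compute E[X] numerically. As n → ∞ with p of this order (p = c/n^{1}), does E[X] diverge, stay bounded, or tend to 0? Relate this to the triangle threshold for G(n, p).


Number of potential triangles: C(210, 3) = 1521520.
Each occurs with probability p³ ≈ (0.0238095)³ ≈ 1.34974625e-05.
By linearity: E[X] = C(210, 3)·p³ ≈ 1521520 · 1.34974625e-05 ≈ 20.536659.
Here α = 1, so p = 5/n is exactly at the triangle threshold p ~ 1/n. Asymptotically E[X] → c³/6 = 5³/6 = 125/6 ≈ 20.833333, a bounded constant. In this regime the triangle count is asymptotically Poisson(c³/6).

E[X] ≈ 20.536659; in regime p = Θ(1/n^{1}) E[X] stays bounded (at the triangle threshold p ~ 1/n).


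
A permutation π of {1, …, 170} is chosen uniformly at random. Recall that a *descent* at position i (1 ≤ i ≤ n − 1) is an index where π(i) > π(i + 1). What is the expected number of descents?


Write X = Σ X_I over i = 1, …, 169, with X_I the indicator of one descent.
There are 169 indicators.
For each fixed i, the pair (π(i), π(i+1)) is a uniformly random ordered pair of distinct values from {1, …, 170}; by symmetry P[π(i) > π(i+1)] = 1/2.
By linearity: E[X] = 169 · (1/2) = (170 − 1) · (1/2) = 169/2 ≈ 84.500.

E[X] = 169/2 = 84.500.


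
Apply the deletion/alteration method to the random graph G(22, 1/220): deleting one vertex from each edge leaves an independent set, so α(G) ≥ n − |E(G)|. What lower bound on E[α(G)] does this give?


E[|E(G)|] = C(22, 2)·p = 231 · (1/220) = 21/20.
E[α(G)] ≥ n − E[|E(G)|] = 22 − 21/20 = 419/20.
Numerically: ≈ 20.95000.
(This is only a lower bound; the true E[α(G)] may be larger.)

E[α(G)] ≥ 419/20 ≈ 20.95000.


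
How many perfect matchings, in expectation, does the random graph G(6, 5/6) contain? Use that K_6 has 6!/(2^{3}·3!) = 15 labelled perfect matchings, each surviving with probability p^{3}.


K_6 has 6!/(2^{3}·3!) = 15 labelled perfect matchings.
For each such perfect matching H, let X_H = 1 if all 3 edges of H are present in G. Then P[X_H = 1] = p^{3} = (5/6)^{3} = 125/216.
By linearity: E[X] = Σ_H E[X_H] = 15 · p^{3} = 15 · 125/216 = 625/72.
Numerically: E[X] ≈ 8.681.

E[X] = 15 · (5/6)^{3} = 625/72 ≈ 8.681.


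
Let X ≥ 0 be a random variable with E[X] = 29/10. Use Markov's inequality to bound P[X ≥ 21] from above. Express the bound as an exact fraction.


μ = E[X] = 29/10, a = 21.
Markov: P[X ≥ 21] ≤ μ/a = (29/10)/21 = 29/210.
Numerically: ≈ 0.13810.
(Since a = 21 > μ = 2.90000, the bound 29/210 is < 1 and informative.)

P[X ≥ 21] ≤ 29/210 ≈ 0.13810.


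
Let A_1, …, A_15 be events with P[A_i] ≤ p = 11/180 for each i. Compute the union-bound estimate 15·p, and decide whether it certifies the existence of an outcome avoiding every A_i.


Union bound: P[∪_{i=1}^{15} A_i] ≤ Σ_i P[A_i] ≤ 15·p = 15·(11/180) = 11/12.
Numerically: 11/12 ≈ 0.917.
Is 11/12 < 1? YES.
Since P[∪ A_i] ≤ 11/12 < 1, the complement has P[∩ A_i^c] ≥ 1 − 11/12 = 1/12 > 0, so some outcome avoids every A_i.

15·p = 11/12 ≈ 0.917; existence CERTIFIED by the union bound.


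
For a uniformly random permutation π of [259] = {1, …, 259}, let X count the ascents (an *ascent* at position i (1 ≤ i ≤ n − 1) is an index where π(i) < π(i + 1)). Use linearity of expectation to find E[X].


Write X = Σ X_I over i = 1, …, 258, with X_I the indicator of one ascent.
There are 258 indicators.
For each fixed i, the pair (π(i), π(i+1)) is a uniformly random ordered pair of distinct values from {1, …, 259}; by symmetry P[π(i) < π(i+1)] = 1/2.
By linearity: E[X] = 258 · (1/2) = (259 − 1) · (1/2) = 129 ≈ 129.00000.

E[X] = 129 = 129.00000.


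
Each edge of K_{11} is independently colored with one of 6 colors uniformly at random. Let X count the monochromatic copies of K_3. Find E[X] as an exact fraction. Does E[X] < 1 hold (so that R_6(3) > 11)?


E[X] = C(11, 3) · 6^{1 − 3} = 165 · 6^{−2} = 165/36.
As a reduced fraction: E[X] = 55/12 ≈ 4.5833.
Is E[X] < 1? NO.
Since E[X] ≥ 1, the first-moment bound is inconclusive at n = 11; it does NOT by itself certify R_6(3) > 11.

E[X] = 55/12 ≈ 4.5833; E[X] ≥ 1; first-moment method inconclusive here.


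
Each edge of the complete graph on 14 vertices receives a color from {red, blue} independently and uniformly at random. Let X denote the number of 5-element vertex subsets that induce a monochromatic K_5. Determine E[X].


Let X = Σ_S X_S over the C(14, 5) = 2002 subsets S of size 5, where X_S = 1 if the K_5 on S is monochromatic.
For a fixed S, the K_5 on S has C(5, 2) = 10 edges. P[all 10 edges red] = (1/2)^10, and likewise for blue, so P[monochromatic] = 2·(1/2)^10 = 2^{1 − 10} = 1/512.
By linearity of expectation: E[X] = C(14, 5) · 2^{1 − 10} = 2002 · 1/512 = 1001/256.
Numerically: E[X] ≈ 3.910.

E[X] = C(14,5)·2^(1−C(5,2)) = 1001/256 ≈ 3.910.


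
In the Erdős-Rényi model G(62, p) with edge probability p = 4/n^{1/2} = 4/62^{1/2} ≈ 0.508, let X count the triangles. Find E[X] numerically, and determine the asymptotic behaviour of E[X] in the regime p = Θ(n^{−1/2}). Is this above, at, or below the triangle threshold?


Number of potential triangles: C(62, 3) = 37820.
Each occurs with probability p³ ≈ (0.508)³ ≈ 1.31097e-01.
By linearity: E[X] = C(62, 3)·p³ ≈ 37820 · 1.31097e-01 ≈ 4958.085.
Since α = 1/2 < 1, p = c/n^{1/2} ≫ 1/n is above the triangle threshold p ~ 1/n. Asymptotically E[X] ~ (c³/6)·n^{3(1−α)} = (4³/6)·n^{1.5} → ∞; triangles are abundant w.h.p.

E[X] ≈ 4958.085; in regime p = Θ(1/n^{1/2}) E[X] diverges (above the triangle threshold p ~ 1/n).


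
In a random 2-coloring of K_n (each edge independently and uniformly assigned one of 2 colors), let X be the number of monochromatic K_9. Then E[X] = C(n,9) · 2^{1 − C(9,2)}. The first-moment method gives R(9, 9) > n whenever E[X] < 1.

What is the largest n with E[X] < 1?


We need C(n, 9) · 2^{1 − 36} < 1, i.e. C(n, 9) < 2^{36 − 1} = 34359738368.
Check values of n near the boundary:
  n = 60: C(60, 9) = 14783142660; 14783142660 < 34359738368? YES
  n = 61: C(61, 9) = 17341763505; 17341763505 < 34359738368? YES
  n = 62: C(62, 9) = 20286591270; 20286591270 < 34359738368? YES
  n = 63: C(63, 9) = 23667689815; 23667689815 < 34359738368? YES
  n = 64: C(64, 9) = 27540584512; 27540584512 < 34359738368? YES
  n = 65: C(65, 9) = 31966749880; 31966749880 < 34359738368? YES
  n = 66: C(66, 9) = 37014131440; 37014131440 < 34359738368? NO
  n = 67: C(67, 9) = 42757703560; 42757703560 < 34359738368? NO
The largest n with C(n, 9) < 34359738368 is n = 65 (where E[X] = 3995843735/4294967296 ≈ 0.93035). Hence R(9, 9) > 65, i.e. R(9, 9) ≥ 66.

Largest n = 65; hence R(9, 9) > 65.


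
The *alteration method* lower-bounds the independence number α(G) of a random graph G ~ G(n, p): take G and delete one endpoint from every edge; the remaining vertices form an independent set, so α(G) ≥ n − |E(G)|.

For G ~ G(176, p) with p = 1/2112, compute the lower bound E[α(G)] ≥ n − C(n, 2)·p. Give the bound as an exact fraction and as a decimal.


E[|E(G)|] = C(176, 2)·p = 15400 · (1/2112) = 175/24.
E[α(G)] ≥ n − E[|E(G)|] = 176 − 175/24 = 4049/24.
Numerically: ≈ 168.70833.
(This is only a lower bound; the true E[α(G)] may be larger.)

E[α(G)] ≥ 4049/24 ≈ 168.70833.


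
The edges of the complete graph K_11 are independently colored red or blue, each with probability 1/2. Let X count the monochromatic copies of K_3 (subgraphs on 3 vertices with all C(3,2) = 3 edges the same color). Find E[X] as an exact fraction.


Let X = Σ_S X_S over the C(11, 3) = 165 subsets S of size 3, where X_S = 1 if the K_3 on S is monochromatic.
For a fixed S, the K_3 on S has C(3, 2) = 3 edges. P[all 3 edges red] = (1/2)^3, and likewise for blue, so P[monochromatic] = 2·(1/2)^3 = 2^{1 − 3} = 1/4.
Summing: E[X] = C(11, 3) · 2^{1 − 3} = 165 · 1/4 = 165/4.
Numerically: E[X] ≈ 41.250000.

E[X] = C(11,3)·2^(1−C(3,2)) = 165/4 ≈ 41.250000.


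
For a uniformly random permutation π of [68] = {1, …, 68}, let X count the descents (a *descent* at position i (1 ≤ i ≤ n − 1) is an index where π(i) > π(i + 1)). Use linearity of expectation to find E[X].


Write X = Σ X_I over i = 1, …, 67, with X_I the indicator of one descent.
There are 67 indicators.
For each fixed i, the pair (π(i), π(i+1)) is a uniformly random ordered pair of distinct values from {1, …, 68}; by symmetry P[π(i) > π(i+1)] = 1/2.
By linearity: E[X] = 67 · (1/2) = (68 − 1) · (1/2) = 67/2 ≈ 33.500.

E[X] = 67/2 = 33.500.


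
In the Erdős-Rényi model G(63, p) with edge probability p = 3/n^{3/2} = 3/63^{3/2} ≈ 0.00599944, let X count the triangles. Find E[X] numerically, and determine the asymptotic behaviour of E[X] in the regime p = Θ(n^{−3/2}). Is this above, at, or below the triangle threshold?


Number of potential triangles: C(63, 3) = 39711.
Each occurs with probability p³ ≈ (0.00599944)³ ≈ 2.15939102e-07.
By linearity: E[X] = C(63, 3)·p³ ≈ 39711 · 2.15939102e-07 ≈ 0.008575.
Since α = 3/2 > 1, p = c/n^{3/2} = o(1/n) is below the triangle threshold p ~ 1/n. Asymptotically E[X] ~ (c³/6)·n^{3(1−α)} = (3³/6)·n^{-1.5} → 0, so by Markov's inequality G has no triangles w.h.p.

E[X] ≈ 0.008575; in regime p = Θ(1/n^{3/2}) E[X] tends to 0 (below the triangle threshold p ~ 1/n).


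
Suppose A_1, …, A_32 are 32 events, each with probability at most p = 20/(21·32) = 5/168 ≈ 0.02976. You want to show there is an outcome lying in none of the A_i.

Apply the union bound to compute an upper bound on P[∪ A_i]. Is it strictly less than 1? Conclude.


Union bound: P[∪_{i=1}^{32} A_i] ≤ Σ_i P[A_i] ≤ 32·p = 32·(5/168) = 20/21.
Numerically: 20/21 ≈ 0.95238.
Is 20/21 < 1? YES.
Since P[∪ A_i] ≤ 20/21 < 1, the complement has P[∩ A_i^c] ≥ 1 − 20/21 = 1/21 > 0, so some outcome avoids every A_i.

32·p = 20/21 ≈ 0.95238; existence CERTIFIED by the union bound.


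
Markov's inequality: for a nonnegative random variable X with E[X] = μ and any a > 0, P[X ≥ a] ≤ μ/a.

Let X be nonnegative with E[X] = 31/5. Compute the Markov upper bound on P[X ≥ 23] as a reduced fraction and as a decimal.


μ = E[X] = 31/5, a = 23.
Markov: P[X ≥ 23] ≤ μ/a = (31/5)/23 = 31/115.
Numerically: ≈ 0.270.
(Since a = 23 > μ = 6.200, the bound 31/115 is < 1 and informative.)

P[X ≥ 23] ≤ 31/115 ≈ 0.270.


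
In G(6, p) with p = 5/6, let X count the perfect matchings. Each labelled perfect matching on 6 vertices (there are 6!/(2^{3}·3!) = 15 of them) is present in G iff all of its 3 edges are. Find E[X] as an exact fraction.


K_6 has 6!/(2^{3}·3!) = 15 labelled perfect matchings.
For each such perfect matching H, let X_H = 1 if all 3 edges of H are present in G. Then P[X_H = 1] = p^{3} = (5/6)^{3} = 125/216.
Summing the indicators: E[X] = Σ_H E[X_H] = 15 · p^{3} = 15 · 125/216 = 625/72.
Numerically: E[X] ≈ 8.68056.

E[X] = 15 · (5/6)^{3} = 625/72 ≈ 8.68056.


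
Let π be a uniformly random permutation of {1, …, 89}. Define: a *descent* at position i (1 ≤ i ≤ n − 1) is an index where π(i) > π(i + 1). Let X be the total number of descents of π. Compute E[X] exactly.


Write X = Σ X_I over i = 1, …, 88, with X_I the indicator of one descent.
There are 88 indicators.
For each fixed i, the pair (π(i), π(i+1)) is a uniformly random ordered pair of distinct values from {1, …, 89}; by symmetry P[π(i) > π(i+1)] = 1/2.
By linearity: E[X] = 88 · (1/2) = (89 − 1) · (1/2) = 44 ≈ 44.0000.

E[X] = 44 = 44.0000.


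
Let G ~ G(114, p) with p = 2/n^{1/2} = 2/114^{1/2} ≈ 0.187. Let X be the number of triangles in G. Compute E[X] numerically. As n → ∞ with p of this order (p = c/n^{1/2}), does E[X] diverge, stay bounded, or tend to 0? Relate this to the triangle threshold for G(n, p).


Number of potential triangles: C(114, 3) = 240464.
Each occurs with probability p³ ≈ (0.187)³ ≈ 6.57253e-03.
By linearity: E[X] = C(114, 3)·p³ ≈ 240464 · 6.57253e-03 ≈ 1580.457.
Since α = 1/2 < 1, p = c/n^{1/2} ≫ 1/n is above the triangle threshold p ~ 1/n. Asymptotically E[X] ~ (c³/6)·n^{3(1−α)} = (2³/6)·n^{1.5} → ∞; triangles are abundant w.h.p.

E[X] ≈ 1580.457; in regime p = Θ(1/n^{1/2}) E[X] diverges (above the triangle threshold p ~ 1/n).


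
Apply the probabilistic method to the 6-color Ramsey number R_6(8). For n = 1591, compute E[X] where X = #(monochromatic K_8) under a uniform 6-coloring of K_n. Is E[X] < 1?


E[X] = C(1591, 8) · 6^{1 − 28} = 1000427749141189953870 · 6^{−27} = 1000427749141189953870/1023490369077469249536.
As a reduced fraction: E[X] = 55579319396732775215/56860576059859402752 ≈ 0.9775.
Is E[X] < 1? YES.
Since E[X] < 1, there exists a 6-coloring of K_{1591} with no monochromatic K_8; hence R_6(8) > 1591.

E[X] = 55579319396732775215/56860576059859402752 ≈ 0.9775; E[X] < 1, so R_6(8) > 1591.


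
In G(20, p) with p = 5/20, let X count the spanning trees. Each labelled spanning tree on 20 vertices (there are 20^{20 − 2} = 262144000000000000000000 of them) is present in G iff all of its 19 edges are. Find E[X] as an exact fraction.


K_20 has 20^{20 − 2} = 262144000000000000000000 labelled spanning trees.
For each such spanning tree H, let X_H = 1 if all 19 edges of H are present in G. Then P[X_H = 1] = p^{19} = (1/4)^{19} = 1/274877906944.
By linearity of expectation: E[X] = Σ_H E[X_H] = 262144000000000000000000 · p^{19} = 262144000000000000000000 · 1/274877906944 = 3814697265625/4.
Numerically: E[X] ≈ 9.53674e+11.

E[X] = 262144000000000000000000 · (1/4)^{19} = 3814697265625/4 ≈ 9.53674e+11.


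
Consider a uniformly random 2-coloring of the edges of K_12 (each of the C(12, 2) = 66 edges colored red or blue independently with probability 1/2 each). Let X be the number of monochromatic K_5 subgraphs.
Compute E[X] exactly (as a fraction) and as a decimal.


Let X = Σ_S X_S over the C(12, 5) = 792 subsets S of size 5, where X_S = 1 if the K_5 on S is monochromatic.
For a fixed S, the K_5 on S has C(5, 2) = 10 edges. P[all 10 edges red] = (1/2)^10, and likewise for blue, so P[monochromatic] = 2·(1/2)^10 = 2^{1 − 10} = 1/512.
Summing: E[X] = C(12, 5) · 2^{1 − 10} = 792 · 1/512 = 99/64.
Numerically: E[X] ≈ 1.5469.

E[X] = C(12,5)·2^(1−C(5,2)) = 99/64 ≈ 1.5469.


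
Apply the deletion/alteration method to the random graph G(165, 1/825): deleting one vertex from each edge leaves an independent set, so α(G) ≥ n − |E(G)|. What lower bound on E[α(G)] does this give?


E[|E(G)|] = C(165, 2)·p = 13530 · (1/825) = 82/5.
E[α(G)] ≥ n − E[|E(G)|] = 165 − 82/5 = 743/5.
Numerically: ≈ 148.6000.
(This is only a lower bound; the true E[α(G)] may be larger.)

E[α(G)] ≥ 743/5 ≈ 148.6000.


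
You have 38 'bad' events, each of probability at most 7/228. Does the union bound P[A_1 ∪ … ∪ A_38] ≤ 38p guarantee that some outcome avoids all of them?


Union bound: P[∪_{i=1}^{38} A_i] ≤ Σ_i P[A_i] ≤ 38·p = 38·(7/228) = 7/6.
Numerically: 7/6 ≈ 1.166667.
Is 7/6 < 1? NO.
Since the bound 7/6 is ≥ 1, the union bound is uninformative here; it does NOT by itself certify existence.

38·p = 7/6 ≈ 1.166667; existence NOT certified by the union bound.


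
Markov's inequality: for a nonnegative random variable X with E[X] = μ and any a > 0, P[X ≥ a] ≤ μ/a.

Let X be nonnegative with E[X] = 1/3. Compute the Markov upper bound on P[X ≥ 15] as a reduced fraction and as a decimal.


μ = E[X] = 1/3, a = 15.
Markov: P[X ≥ 15] ≤ μ/a = (1/3)/15 = 1/45.
Numerically: ≈ 0.02222.
(Since a = 15 > μ = 0.33333, the bound 1/45 is < 1 and informative.)

P[X ≥ 15] ≤ 1/45 ≈ 0.02222.


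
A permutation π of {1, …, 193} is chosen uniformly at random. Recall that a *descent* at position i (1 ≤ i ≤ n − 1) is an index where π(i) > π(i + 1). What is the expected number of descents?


Write X = Σ X_I over i = 1, …, 192, with X_I the indicator of one descent.
There are 192 indicators.
For each fixed i, the pair (π(i), π(i+1)) is a uniformly random ordered pair of distinct values from {1, …, 193}; by symmetry P[π(i) > π(i+1)] = 1/2.
By linearity: E[X] = 192 · (1/2) = (193 − 1) · (1/2) = 96 ≈ 96.0000.

E[X] = 96 = 96.0000.


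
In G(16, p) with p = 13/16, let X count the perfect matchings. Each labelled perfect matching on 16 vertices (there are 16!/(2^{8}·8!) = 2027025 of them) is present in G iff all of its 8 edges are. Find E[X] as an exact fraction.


K_16 has 16!/(2^{8}·8!) = 2027025 labelled perfect matchings.
For each such perfect matching H, let X_H = 1 if all 8 edges of H are present in G. Then P[X_H = 1] = p^{8} = (13/16)^{8} = 815730721/4294967296.
By linearity: E[X] = Σ_H E[X_H] = 2027025 · p^{8} = 2027025 · 815730721/4294967296 = 1653506564735025/4294967296.
Numerically: E[X] ≈ 3.85e+05.

E[X] = 2027025 · (13/16)^{8} = 1653506564735025/4294967296 ≈ 3.85e+05.


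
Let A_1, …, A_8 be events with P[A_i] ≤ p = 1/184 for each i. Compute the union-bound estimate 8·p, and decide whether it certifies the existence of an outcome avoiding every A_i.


Union bound: P[∪_{i=1}^{8} A_i] ≤ Σ_i P[A_i] ≤ 8·p = 8·(1/184) = 1/23.
Numerically: 1/23 ≈ 0.0434783.
Is 1/23 < 1? YES.
Since P[∪ A_i] ≤ 1/23 < 1, the complement has P[∩ A_i^c] ≥ 1 − 1/23 = 22/23 > 0, so some outcome avoids every A_i.

8·p = 1/23 ≈ 0.0434783; existence CERTIFIED by the union bound.


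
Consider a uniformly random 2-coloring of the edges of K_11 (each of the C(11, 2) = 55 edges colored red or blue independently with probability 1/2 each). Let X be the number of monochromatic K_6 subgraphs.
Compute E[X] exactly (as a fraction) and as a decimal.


Let X = Σ_S X_S over the C(11, 6) = 462 subsets S of size 6, where X_S = 1 if the K_6 on S is monochromatic.
For a fixed S, the K_6 on S has C(6, 2) = 15 edges. P[all 15 edges red] = (1/2)^15, and likewise for blue, so P[monochromatic] = 2·(1/2)^15 = 2^{1 − 15} = 1/16384.
Summing: E[X] = C(11, 6) · 2^{1 − 15} = 462 · 1/16384 = 231/8192.
Numerically: E[X] ≈ 0.028198.

E[X] = C(11,6)·2^(1−C(6,2)) = 231/8192 ≈ 0.028198.


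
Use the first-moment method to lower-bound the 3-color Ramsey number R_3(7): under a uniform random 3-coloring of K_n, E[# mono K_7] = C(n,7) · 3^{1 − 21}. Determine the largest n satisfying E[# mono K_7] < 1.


We need C(n, 7) · 3^{1 − 21} < 1, i.e. C(n, 7) < 3^{21 − 1} = 3486784401.
Check values of n near the boundary:
  n = 76: C(76, 7) = 2186189400; 2186189400 < 3486784401? YES
  n = 77: C(77, 7) = 2404808340; 2404808340 < 3486784401? YES
  n = 78: C(78, 7) = 2641902120; 2641902120 < 3486784401? YES
  n = 79: C(79, 7) = 2898753715; 2898753715 < 3486784401? YES
  n = 80: C(80, 7) = 3176716400; 3176716400 < 3486784401? YES
  n = 81: C(81, 7) = 3477216600; 3477216600 < 3486784401? YES
  n = 82: C(82, 7) = 3801756816; 3801756816 < 3486784401? NO
The largest n with C(n, 7) < 3486784401 is n = 81 (where E[X] = 42928600/43046721 ≈ 0.99726). Hence R_3(7) > 81, i.e. R_3(7) ≥ 82.

Largest n = 81; hence R_3(7) > 81.


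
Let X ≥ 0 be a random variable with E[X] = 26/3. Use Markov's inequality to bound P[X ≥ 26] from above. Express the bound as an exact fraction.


μ = E[X] = 26/3, a = 26.
Markov: P[X ≥ 26] ≤ μ/a = (26/3)/26 = 1/3.
Numerically: ≈ 0.333.
(Since a = 26 > μ = 8.667, the bound 1/3 is < 1 and informative.)

P[X ≥ 26] ≤ 1/3 ≈ 0.333.


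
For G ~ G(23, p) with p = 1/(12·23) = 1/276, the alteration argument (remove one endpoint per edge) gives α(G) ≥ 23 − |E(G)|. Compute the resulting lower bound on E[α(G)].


E[|E(G)|] = C(23, 2)·p = 253 · (1/276) = 11/12.
E[α(G)] ≥ n − E[|E(G)|] = 23 − 11/12 = 265/12.
Numerically: ≈ 22.083333.
(This is only a lower bound; the true E[α(G)] may be larger.)

E[α(G)] ≥ 265/12 ≈ 22.083333.


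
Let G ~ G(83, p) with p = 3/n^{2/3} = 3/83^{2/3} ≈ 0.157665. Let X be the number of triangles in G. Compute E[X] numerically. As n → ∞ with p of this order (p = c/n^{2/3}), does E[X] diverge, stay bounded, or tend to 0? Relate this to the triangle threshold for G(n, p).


Number of potential triangles: C(83, 3) = 91881.
Each occurs with probability p³ ≈ (0.157665)³ ≈ 3.91929162e-03.
By linearity: E[X] = C(83, 3)·p³ ≈ 91881 · 3.91929162e-03 ≈ 360.108434.
Since α = 2/3 < 1, p = c/n^{2/3} ≫ 1/n is above the triangle threshold p ~ 1/n. Asymptotically E[X] ~ (c³/6)·n^{3(1−α)} = (3³/6)·n^{1} → ∞; triangles are abundant w.h.p.

E[X] ≈ 360.108434; in regime p = Θ(1/n^{2/3}) E[X] diverges (above the triangle threshold p ~ 1/n).


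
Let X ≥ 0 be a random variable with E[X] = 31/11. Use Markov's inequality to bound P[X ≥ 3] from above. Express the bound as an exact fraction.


μ = E[X] = 31/11, a = 3.
Markov: P[X ≥ 3] ≤ μ/a = (31/11)/3 = 31/33.
Numerically: ≈ 0.939394.
(Since a = 3 > μ = 2.818182, the bound 31/33 is < 1 and informative.)

P[X ≥ 3] ≤ 31/33 ≈ 0.939394.


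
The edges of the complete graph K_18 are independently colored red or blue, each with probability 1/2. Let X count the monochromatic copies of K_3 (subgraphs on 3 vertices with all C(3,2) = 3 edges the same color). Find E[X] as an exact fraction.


Let X = Σ_S X_S over the C(18, 3) = 816 subsets S of size 3, where X_S = 1 if the K_3 on S is monochromatic.
For a fixed S, the K_3 on S has C(3, 2) = 3 edges. P[all 3 edges red] = (1/2)^3, and likewise for blue, so P[monochromatic] = 2·(1/2)^3 = 2^{1 − 3} = 1/4.
By linearity: E[X] = C(18, 3) · 2^{1 − 3} = 816 · 1/4 = 204.
Numerically: E[X] ≈ 204.000.

E[X] = C(18,3)·2^(1−C(3,2)) = 204 ≈ 204.000.


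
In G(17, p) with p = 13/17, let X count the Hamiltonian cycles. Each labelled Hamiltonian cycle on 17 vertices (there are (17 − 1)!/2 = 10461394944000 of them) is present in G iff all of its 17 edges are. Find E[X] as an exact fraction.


K_17 has (17 − 1)!/2 = 10461394944000 labelled Hamiltonian cycles.
For each such Hamiltonian cycle H, let X_H = 1 if all 17 edges of H are present in G. Then P[X_H = 1] = p^{17} = (13/17)^{17} = 8650415919381337933/827240261886336764177.
Summing the indicators: E[X] = Σ_H E[X_H] = 10461394944000 · p^{17} = 10461394944000 · 8650415919381337933/827240261886336764177 = 90495417362513040260241610752000/827240261886336764177.
Numerically: E[X] ≈ 1.09e+11.

E[X] = 10461394944000 · (13/17)^{17} = 90495417362513040260241610752000/827240261886336764177 ≈ 1.09e+11.


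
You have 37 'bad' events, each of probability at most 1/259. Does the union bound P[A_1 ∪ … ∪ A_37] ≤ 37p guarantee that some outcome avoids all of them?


Union bound: P[∪_{i=1}^{37} A_i] ≤ Σ_i P[A_i] ≤ 37·p = 37·(1/259) = 1/7.
Numerically: 1/7 ≈ 0.142857.
Is 1/7 < 1? YES.
Since P[∪ A_i] ≤ 1/7 < 1, the complement has P[∩ A_i^c] ≥ 1 − 1/7 = 6/7 > 0, so some outcome avoids every A_i.

37·p = 1/7 ≈ 0.142857; existence CERTIFIED by the union bound.


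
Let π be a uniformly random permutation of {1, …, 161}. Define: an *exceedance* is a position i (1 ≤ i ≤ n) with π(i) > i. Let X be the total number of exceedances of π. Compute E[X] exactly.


Write X = Σ_{i=1}^{161} X_i, where X_i = 1_{π(i) > i}.
For each fixed i, π(i) is uniform over {1, …, 161} (marginal of a uniform permutation), so P[π(i) > i] = (n − i)/n. Summing: Σ_{i=1}^{161} (n − i)/n = (0 + 1 + … + 160)/161 = 161(161 − 1)/(2·161) = (161 − 1)/2.
Hence E[X] = Σ_{i=1}^{161} (161 − i)/161 = 80 ≈ 80.0000.

E[X] = 80 = 80.0000.


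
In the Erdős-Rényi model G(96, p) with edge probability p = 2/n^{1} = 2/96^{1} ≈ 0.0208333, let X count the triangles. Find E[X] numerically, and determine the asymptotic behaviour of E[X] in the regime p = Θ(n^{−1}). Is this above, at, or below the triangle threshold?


Number of potential triangles: C(96, 3) = 142880.
Each occurs with probability p³ ≈ (0.0208333)³ ≈ 9.04224537e-06.
By linearity: E[X] = C(96, 3)·p³ ≈ 142880 · 9.04224537e-06 ≈ 1.291956.
Here α = 1, so p = 2/n is exactly at the triangle threshold p ~ 1/n. Asymptotically E[X] → c³/6 = 2³/6 = 4/3 ≈ 1.333333, a bounded constant. In this regime the triangle count is asymptotically Poisson(c³/6).

E[X] ≈ 1.291956; in regime p = Θ(1/n^{1}) E[X] stays bounded (at the triangle threshold p ~ 1/n).


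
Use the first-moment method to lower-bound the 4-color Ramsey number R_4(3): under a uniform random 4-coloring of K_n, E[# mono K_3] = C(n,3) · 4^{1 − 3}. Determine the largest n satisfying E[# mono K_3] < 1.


We need C(n, 3) · 4^{1 − 3} < 1, i.e. C(n, 3) < 4^{3 − 1} = 16.
Check values of n near the boundary:
  n = 3: C(3, 3) = 1; 1 < 16? YES
  n = 4: C(4, 3) = 4; 4 < 16? YES
  n = 5: C(5, 3) = 10; 10 < 16? YES
  n = 6: C(6, 3) = 20; 20 < 16? NO
  n = 7: C(7, 3) = 35; 35 < 16? NO
  n = 8: C(8, 3) = 56; 56 < 16? NO
The largest n with C(n, 3) < 16 is n = 5 (where E[X] = 5/8 ≈ 0.625). Hence R_4(3) > 5, i.e. R_4(3) ≥ 6.

Largest n = 5; hence R_4(3) > 5.


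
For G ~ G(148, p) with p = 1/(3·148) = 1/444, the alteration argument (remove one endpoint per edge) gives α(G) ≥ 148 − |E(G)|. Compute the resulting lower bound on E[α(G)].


E[|E(G)|] = C(148, 2)·p = 10878 · (1/444) = 49/2.
E[α(G)] ≥ n − E[|E(G)|] = 148 − 49/2 = 247/2.
Numerically: ≈ 123.50000.
(This is only a lower bound; the true E[α(G)] may be larger.)

E[α(G)] ≥ 247/2 ≈ 123.50000.


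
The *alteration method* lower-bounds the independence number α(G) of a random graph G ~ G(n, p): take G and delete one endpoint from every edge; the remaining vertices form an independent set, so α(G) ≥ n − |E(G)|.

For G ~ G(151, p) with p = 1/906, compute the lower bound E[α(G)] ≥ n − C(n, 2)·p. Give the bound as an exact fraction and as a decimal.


E[|E(G)|] = C(151, 2)·p = 11325 · (1/906) = 25/2.
E[α(G)] ≥ n − E[|E(G)|] = 151 − 25/2 = 277/2.
Numerically: ≈ 138.5000.
(This is only a lower bound; the true E[α(G)] may be larger.)

E[α(G)] ≥ 277/2 ≈ 138.5000.


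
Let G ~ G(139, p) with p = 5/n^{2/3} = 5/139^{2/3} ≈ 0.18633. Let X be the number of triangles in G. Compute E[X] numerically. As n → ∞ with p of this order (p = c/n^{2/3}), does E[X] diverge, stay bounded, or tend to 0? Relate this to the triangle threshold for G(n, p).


Number of potential triangles: C(139, 3) = 437989.
Each occurs with probability p³ ≈ (0.18633)³ ≈ 6.4696444e-03.
By linearity: E[X] = C(139, 3)·p³ ≈ 437989 · 6.4696444e-03 ≈ 2833.63309.
Since α = 2/3 < 1, p = c/n^{2/3} ≫ 1/n is above the triangle threshold p ~ 1/n. Asymptotically E[X] ~ (c³/6)·n^{3(1−α)} = (5³/6)·n^{1} → ∞; triangles are abundant w.h.p.

E[X] ≈ 2833.63309; in regime p = Θ(1/n^{2/3}) E[X] diverges (above the triangle threshold p ~ 1/n).


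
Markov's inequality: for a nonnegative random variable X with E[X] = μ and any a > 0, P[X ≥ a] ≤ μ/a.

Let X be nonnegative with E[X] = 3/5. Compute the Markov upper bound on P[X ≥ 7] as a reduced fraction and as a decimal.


μ = E[X] = 3/5, a = 7.
Markov: P[X ≥ 7] ≤ μ/a = (3/5)/7 = 3/35.
Numerically: ≈ 0.08571.
(Since a = 7 > μ = 0.60000, the bound 3/35 is < 1 and informative.)

P[X ≥ 7] ≤ 3/35 ≈ 0.08571.


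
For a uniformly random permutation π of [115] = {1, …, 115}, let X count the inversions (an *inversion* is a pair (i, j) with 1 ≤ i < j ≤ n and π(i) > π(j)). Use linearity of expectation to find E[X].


Write X = Σ X_I over the C(115, 2) = 6555 pairs i < j, with X_I the indicator of one inversion.
There are 6555 indicators.
For each fixed pair i < j, the values π(i) and π(j) are two distinct elements of {1, …, 115} in uniformly random order; by symmetry P[π(i) > π(j)] = 1/2.
By linearity: E[X] = 6555 · (1/2) = C(115, 2) · (1/2) = 6555/2 = 6555/2 ≈ 3277.50000.

E[X] = 6555/2 = 3277.50000.


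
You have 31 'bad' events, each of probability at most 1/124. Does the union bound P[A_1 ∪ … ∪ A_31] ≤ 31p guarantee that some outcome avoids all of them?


Union bound: P[∪_{i=1}^{31} A_i] ≤ Σ_i P[A_i] ≤ 31·p = 31·(1/124) = 1/4.
Numerically: 1/4 ≈ 0.2500000.
Is 1/4 < 1? YES.
Since P[∪ A_i] ≤ 1/4 < 1, the complement has P[∩ A_i^c] ≥ 1 − 1/4 = 3/4 > 0, so some outcome avoids every A_i.

31·p = 1/4 ≈ 0.2500000; existence CERTIFIED by the union bound.


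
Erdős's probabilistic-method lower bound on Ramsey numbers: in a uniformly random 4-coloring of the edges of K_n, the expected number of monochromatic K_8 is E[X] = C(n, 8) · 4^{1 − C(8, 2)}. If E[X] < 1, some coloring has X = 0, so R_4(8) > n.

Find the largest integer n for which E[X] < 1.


We need C(n, 8) · 4^{1 − 28} < 1, i.e. C(n, 8) < 4^{28 − 1} = 18014398509481984.
Check values of n near the boundary:
  n = 402: C(402, 8) = 15770615726749950; 15770615726749950 < 18014398509481984? YES
  n = 403: C(403, 8) = 16090020602228430; 16090020602228430 < 18014398509481984? YES
  n = 404: C(404, 8) = 16415071523485570; 16415071523485570 < 18014398509481984? YES
  n = 405: C(405, 8) = 16745853821188050; 16745853821188050 < 18014398509481984? YES
  n = 406: C(406, 8) = 17082453897995850; 17082453897995850 < 18014398509481984? YES
  n = 407: C(407, 8) = 17424959239309050; 17424959239309050 < 18014398509481984? YES
  n = 408: C(408, 8) = 17773458424095231; 17773458424095231 < 18014398509481984? YES
  n = 409: C(409, 8) = 18128041135797879; 18128041135797879 < 18014398509481984? NO
  n = 410: C(410, 8) = 18488798173326195; 18488798173326195 < 18014398509481984? NO
The largest n with C(n, 8) < 18014398509481984 is n = 408 (where E[X] = 17773458424095231/18014398509481984 ≈ 0.986625). Hence R_4(8) > 408, i.e. R_4(8) ≥ 409.

Largest n = 408; hence R_4(8) > 408.


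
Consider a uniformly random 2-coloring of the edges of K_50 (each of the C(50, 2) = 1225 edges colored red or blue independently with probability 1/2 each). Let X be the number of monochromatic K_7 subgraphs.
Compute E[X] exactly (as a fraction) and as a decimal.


Let X = Σ_S X_S over the C(50, 7) = 99884400 subsets S of size 7, where X_S = 1 if the K_7 on S is monochromatic.
For a fixed S, the K_7 on S has C(7, 2) = 21 edges. P[all 21 edges red] = (1/2)^21, and likewise for blue, so P[monochromatic] = 2·(1/2)^21 = 2^{1 − 21} = 1/1048576.
Summing: E[X] = C(50, 7) · 2^{1 − 21} = 99884400 · 1/1048576 = 6242775/65536.
Numerically: E[X] ≈ 95.2572.

E[X] = C(50,7)·2^(1−C(7,2)) = 6242775/65536 ≈ 95.2572.


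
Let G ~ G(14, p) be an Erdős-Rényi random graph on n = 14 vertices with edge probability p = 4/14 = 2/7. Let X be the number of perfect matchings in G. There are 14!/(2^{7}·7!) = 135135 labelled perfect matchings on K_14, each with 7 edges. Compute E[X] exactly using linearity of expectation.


K_14 has 14!/(2^{7}·7!) = 135135 labelled perfect matchings.
For each such perfect matching H, let X_H = 1 if all 7 edges of H are present in G. Then P[X_H = 1] = p^{7} = (2/7)^{7} = 128/823543.
By linearity: E[X] = Σ_H E[X_H] = 135135 · p^{7} = 135135 · 128/823543 = 2471040/117649.
Numerically: E[X] ≈ 21.

E[X] = 135135 · (2/7)^{7} = 2471040/117649 ≈ 21.


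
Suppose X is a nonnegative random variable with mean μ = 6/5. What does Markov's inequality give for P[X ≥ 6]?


μ = E[X] = 6/5, a = 6.
Markov: P[X ≥ 6] ≤ μ/a = (6/5)/6 = 1/5.
Numerically: ≈ 0.200.
(Since a = 6 > μ = 1.200, the bound 1/5 is < 1 and informative.)

P[X ≥ 6] ≤ 1/5 ≈ 0.200.


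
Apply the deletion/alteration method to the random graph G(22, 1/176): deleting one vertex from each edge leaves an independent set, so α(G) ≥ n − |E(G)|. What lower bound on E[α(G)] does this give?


E[|E(G)|] = C(22, 2)·p = 231 · (1/176) = 21/16.
E[α(G)] ≥ n − E[|E(G)|] = 22 − 21/16 = 331/16.
Numerically: ≈ 20.68750.
(This is only a lower bound; the true E[α(G)] may be larger.)

E[α(G)] ≥ 331/16 ≈ 20.68750.


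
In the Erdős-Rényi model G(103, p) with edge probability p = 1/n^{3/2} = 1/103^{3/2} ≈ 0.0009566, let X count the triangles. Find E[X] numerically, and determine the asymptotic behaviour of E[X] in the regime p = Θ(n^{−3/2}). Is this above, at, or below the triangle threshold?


Number of potential triangles: C(103, 3) = 176851.
Each occurs with probability p³ ≈ (0.0009566)³ ≈ 8.754523e-10.
By linearity: E[X] = C(103, 3)·p³ ≈ 176851 · 8.754523e-10 ≈ 0.0002.
Since α = 3/2 > 1, p = c/n^{3/2} = o(1/n) is below the triangle threshold p ~ 1/n. Asymptotically E[X] ~ (c³/6)·n^{3(1−α)} = (1³/6)·n^{-1.5} → 0, so by Markov's inequality G has no triangles w.h.p.

E[X] ≈ 0.0002; in regime p = Θ(1/n^{3/2}) E[X] tends to 0 (below the triangle threshold p ~ 1/n).
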